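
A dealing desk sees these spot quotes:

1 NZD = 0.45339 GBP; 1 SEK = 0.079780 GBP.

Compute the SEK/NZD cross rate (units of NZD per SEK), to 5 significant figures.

SEK/NZD = 0.17596

1 SEK × 0.079780 = 0.07978 GBP
0.07978 GBP ÷ 0.45339 = 0.175963 NZD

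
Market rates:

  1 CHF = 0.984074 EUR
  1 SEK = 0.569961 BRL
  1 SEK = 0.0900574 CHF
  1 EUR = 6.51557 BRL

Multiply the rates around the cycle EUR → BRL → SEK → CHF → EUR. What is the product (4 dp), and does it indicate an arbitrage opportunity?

Around EUR → BRL → SEK → CHF → EUR: 1 × 6.51557 ÷ 0.569961 × 0.0900574 × 0.984074 = 1.013105
Product > 1; profitable direction is EUR → BRL → SEK → CHF → EUR.

1.0131 (arbitrage exists)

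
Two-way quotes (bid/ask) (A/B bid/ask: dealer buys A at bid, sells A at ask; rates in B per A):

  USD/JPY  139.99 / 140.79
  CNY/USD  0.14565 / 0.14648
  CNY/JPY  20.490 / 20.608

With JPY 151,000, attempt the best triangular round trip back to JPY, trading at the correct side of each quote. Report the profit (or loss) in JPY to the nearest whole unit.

Best loop JPY → USD → CNY → JPY:
JPY 151,000 ÷ 140.79 (buy USD at ask) = USD 1,072.52
USD 1,072.52 ÷ 0.14648 (buy CNY at ask) = CNY 7,321.95
CNY 7,321.95 × 20.490 (sell CNY at bid) = JPY 150,027

Net result: JPY -973 (no profitable arbitrage after spreads)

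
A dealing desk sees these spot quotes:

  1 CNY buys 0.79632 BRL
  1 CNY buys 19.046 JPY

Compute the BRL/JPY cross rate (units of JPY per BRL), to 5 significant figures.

BRL/JPY = 23.918

1 BRL ÷ 0.79632 = 1.25578 CNY
1.25578 CNY × 19.046 = 23.9175 JPY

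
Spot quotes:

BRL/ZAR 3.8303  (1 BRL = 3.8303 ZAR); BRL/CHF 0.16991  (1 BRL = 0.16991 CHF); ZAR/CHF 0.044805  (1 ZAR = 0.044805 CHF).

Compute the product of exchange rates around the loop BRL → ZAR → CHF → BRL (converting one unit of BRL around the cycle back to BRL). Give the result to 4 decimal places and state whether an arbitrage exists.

Around BRL → ZAR → CHF → BRL: 1 × 3.8303 × 0.044805 ÷ 0.16991 = 1.010044
Product > 1; profitable direction is BRL → ZAR → CHF → BRL.

1.0100 (arbitrage exists)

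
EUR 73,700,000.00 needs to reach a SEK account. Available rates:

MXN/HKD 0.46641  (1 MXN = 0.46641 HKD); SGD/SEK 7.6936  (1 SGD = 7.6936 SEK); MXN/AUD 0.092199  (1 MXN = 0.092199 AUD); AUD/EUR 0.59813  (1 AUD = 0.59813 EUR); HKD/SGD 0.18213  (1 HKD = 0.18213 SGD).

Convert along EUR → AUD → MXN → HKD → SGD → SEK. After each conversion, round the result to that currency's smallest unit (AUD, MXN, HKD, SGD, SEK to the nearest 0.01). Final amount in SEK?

SEK 873,423,022.96

EUR 73,700,000.00 ÷ 0.59813 = AUD 123,217,360.77
AUD 123,217,360.77 ÷ 0.092199 = MXN 1,336,428,386.10
MXN 1,336,428,386.10 × 0.46641 = HKD 623,323,563.56
HKD 623,323,563.56 × 0.18213 = SGD 113,525,920.63
SGD 113,525,920.63 × 7.6936 = SEK 873,423,022.96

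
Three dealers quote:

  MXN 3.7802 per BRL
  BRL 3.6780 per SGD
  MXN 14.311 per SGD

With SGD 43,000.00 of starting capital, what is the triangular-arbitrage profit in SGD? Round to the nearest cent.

Profitable loop is SGD → MXN → BRL → SGD:
SGD 43,000.00 × 14.311 = MXN 615,373.00
MXN 615,373.00 ÷ 3.7802 = BRL 162,788.48
BRL 162,788.48 ÷ 3.6780 = SGD 44,260.05
Profit = SGD 44,260.05 − SGD 43,000.00

Profit: SGD 1,260.05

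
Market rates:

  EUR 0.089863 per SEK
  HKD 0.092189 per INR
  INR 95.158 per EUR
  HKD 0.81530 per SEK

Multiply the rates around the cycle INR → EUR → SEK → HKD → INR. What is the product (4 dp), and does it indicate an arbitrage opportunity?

1.0342 (arbitrage exists)

Around INR → EUR → SEK → HKD → INR: 1 ÷ 95.158 ÷ 0.089863 × 0.81530 ÷ 0.092189 = 1.034218
Product > 1; profitable direction is INR → EUR → SEK → HKD → INR.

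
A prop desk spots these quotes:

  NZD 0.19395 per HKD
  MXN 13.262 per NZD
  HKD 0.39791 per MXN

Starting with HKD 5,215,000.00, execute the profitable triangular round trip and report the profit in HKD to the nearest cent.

Profitable loop is HKD → NZD → MXN → HKD:
HKD 5,215,000.00 × 0.19395 = NZD 1,011,449.25
NZD 1,011,449.25 × 13.262 = MXN 13,413,839.95
MXN 13,413,839.95 × 0.39791 = HKD 5,337,501.06
Profit = HKD 5,337,501.06 − HKD 5,215,000.00

Profit: HKD 122,501.06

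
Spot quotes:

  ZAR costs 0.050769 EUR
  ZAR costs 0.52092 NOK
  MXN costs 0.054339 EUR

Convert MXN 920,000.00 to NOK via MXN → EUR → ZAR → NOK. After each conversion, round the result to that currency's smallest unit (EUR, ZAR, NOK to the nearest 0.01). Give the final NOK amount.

MXN 920,000.00 × 0.054339 = EUR 49,991.88
EUR 49,991.88 ÷ 0.050769 = ZAR 984,693.02
ZAR 984,693.02 × 0.52092 = NOK 512,946.29

NOK 512,946.29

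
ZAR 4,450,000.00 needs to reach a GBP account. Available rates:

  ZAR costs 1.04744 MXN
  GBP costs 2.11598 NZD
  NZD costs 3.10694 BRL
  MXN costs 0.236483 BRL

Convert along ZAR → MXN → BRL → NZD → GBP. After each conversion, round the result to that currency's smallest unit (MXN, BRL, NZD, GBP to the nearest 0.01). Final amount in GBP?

GBP 167,665.87

ZAR 4,450,000.00 × 1.04744 = MXN 4,661,108.00
MXN 4,661,108.00 × 0.236483 = BRL 1,102,272.80
BRL 1,102,272.80 ÷ 3.10694 = NZD 354,777.63
NZD 354,777.63 ÷ 2.11598 = GBP 167,665.87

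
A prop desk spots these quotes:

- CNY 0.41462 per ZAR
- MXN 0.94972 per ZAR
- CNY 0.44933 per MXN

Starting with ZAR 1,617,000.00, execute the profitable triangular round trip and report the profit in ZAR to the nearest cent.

Profitable loop is ZAR → MXN → CNY → ZAR:
ZAR 1,617,000.00 × 0.94972 = MXN 1,535,697.24
MXN 1,535,697.24 × 0.44933 = CNY 690,034.84
CNY 690,034.84 ÷ 0.41462 = ZAR 1,664,258.46
Profit = ZAR 1,664,258.46 − ZAR 1,617,000.00

Profit: ZAR 47,258.46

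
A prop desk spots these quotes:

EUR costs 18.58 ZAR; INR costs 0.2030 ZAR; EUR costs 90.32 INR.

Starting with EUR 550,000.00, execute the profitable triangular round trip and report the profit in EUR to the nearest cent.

Profitable loop is EUR → ZAR → INR → EUR:
EUR 550,000.00 × 18.58 = ZAR 10,219,000.00
ZAR 10,219,000.00 ÷ 0.2030 = INR 50,339,901.48
INR 50,339,901.48 ÷ 90.32 = EUR 557,350.55
Profit = EUR 557,350.55 − EUR 550,000.00

Profit: EUR 7,350.55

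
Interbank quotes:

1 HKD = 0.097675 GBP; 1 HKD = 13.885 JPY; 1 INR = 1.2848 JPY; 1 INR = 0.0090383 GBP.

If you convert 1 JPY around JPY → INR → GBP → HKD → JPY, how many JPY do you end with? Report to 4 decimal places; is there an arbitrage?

1.0000 (no arbitrage)

Around JPY → INR → GBP → HKD → JPY: 1 ÷ 1.2848 × 0.0090383 ÷ 0.097675 × 13.885 = 1.000032
Product ≈ 1 (deviation 0.003%, within rounding noise).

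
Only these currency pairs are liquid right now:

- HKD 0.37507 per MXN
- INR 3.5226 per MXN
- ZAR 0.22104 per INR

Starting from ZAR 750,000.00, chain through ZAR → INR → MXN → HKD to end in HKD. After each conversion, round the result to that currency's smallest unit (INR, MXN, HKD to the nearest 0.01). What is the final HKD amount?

HKD 361,276.23

ZAR 750,000.00 ÷ 0.22104 = INR 3,393,051.03
INR 3,393,051.03 ÷ 3.5226 = MXN 963,223.48
MXN 963,223.48 × 0.37507 = HKD 361,276.23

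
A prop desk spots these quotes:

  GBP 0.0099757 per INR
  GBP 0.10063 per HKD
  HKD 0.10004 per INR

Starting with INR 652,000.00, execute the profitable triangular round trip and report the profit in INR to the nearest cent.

Profit: INR 5,968.91

Profitable loop is INR → HKD → GBP → INR:
INR 652,000.00 × 0.10004 = HKD 65,226.08
HKD 65,226.08 × 0.10063 = GBP 6,563.70
GBP 6,563.70 ÷ 0.0099757 = INR 657,968.91
Profit = INR 657,968.91 − INR 652,000.00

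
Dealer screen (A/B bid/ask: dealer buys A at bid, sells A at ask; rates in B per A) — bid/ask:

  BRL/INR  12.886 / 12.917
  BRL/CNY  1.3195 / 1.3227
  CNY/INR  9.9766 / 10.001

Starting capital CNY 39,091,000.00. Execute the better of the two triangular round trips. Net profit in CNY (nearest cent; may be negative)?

Best loop CNY → INR → BRL → CNY:
CNY 39,091,000.00 × 9.9766 (sell CNY at bid) = INR 389,995,270.60
INR 389,995,270.60 ÷ 12.917 (buy BRL at ask) = BRL 30,192,403.08
BRL 30,192,403.08 × 1.3195 (sell BRL at bid) = CNY 39,838,875.87

Net profit: CNY 747,875.87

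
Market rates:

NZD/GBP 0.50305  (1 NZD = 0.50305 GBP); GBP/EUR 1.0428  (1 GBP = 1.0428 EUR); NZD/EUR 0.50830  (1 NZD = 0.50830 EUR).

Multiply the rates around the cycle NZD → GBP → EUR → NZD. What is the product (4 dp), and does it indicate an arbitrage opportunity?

Around NZD → GBP → EUR → NZD: 1 × 0.50305 × 1.0428 ÷ 0.50830 = 1.032029
Product > 1; profitable direction is NZD → GBP → EUR → NZD.

1.0320 (arbitrage exists)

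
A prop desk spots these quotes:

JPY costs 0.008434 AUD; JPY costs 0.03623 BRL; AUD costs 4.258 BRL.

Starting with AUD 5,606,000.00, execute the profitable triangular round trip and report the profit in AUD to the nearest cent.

Profit: AUD 49,645.42

Profitable loop is AUD → JPY → BRL → AUD:
AUD 5,606,000.00 ÷ 0.008434 = JPY 664,690,538
JPY 664,690,538 × 0.03623 = BRL 24,081,738.20
BRL 24,081,738.20 ÷ 4.258 = AUD 5,655,645.42
Profit = AUD 5,655,645.42 − AUD 5,606,000.00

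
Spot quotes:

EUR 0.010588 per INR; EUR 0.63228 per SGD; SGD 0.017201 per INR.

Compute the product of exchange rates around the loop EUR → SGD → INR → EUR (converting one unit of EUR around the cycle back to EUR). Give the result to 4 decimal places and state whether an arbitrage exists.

Around EUR → SGD → INR → EUR: 1 ÷ 0.63228 ÷ 0.017201 × 0.010588 = 0.973533
Product < 1; profitable direction is EUR → INR → SGD → EUR.

0.9735 (arbitrage exists)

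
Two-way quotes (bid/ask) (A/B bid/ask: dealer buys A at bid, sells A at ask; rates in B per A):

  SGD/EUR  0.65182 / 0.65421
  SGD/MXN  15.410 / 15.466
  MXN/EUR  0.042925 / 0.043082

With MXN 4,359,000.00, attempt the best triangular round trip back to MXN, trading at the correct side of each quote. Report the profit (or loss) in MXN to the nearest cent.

Best loop MXN → EUR → SGD → MXN:
MXN 4,359,000.00 × 0.042925 (sell MXN at bid) = EUR 187,110.07
EUR 187,110.07 ÷ 0.65421 (buy SGD at ask) = SGD 286,009.19
SGD 286,009.19 × 15.410 (sell SGD at bid) = MXN 4,407,401.68

Net profit: MXN 48,401.68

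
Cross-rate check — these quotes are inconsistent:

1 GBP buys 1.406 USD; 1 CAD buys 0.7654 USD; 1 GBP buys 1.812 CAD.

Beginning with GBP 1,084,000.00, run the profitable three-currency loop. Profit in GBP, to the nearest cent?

Profitable loop is GBP → USD → CAD → GBP:
GBP 1,084,000.00 × 1.406 = USD 1,524,104.00
USD 1,524,104.00 ÷ 0.7654 = CAD 1,991,251.63
CAD 1,991,251.63 ÷ 1.812 = GBP 1,098,924.74
Profit = GBP 1,098,924.74 − GBP 1,084,000.00

Profit: GBP 14,924.74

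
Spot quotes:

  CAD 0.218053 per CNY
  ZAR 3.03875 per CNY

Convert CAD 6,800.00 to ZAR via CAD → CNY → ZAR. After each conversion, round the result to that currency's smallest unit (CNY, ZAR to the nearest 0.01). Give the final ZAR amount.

CAD 6,800.00 ÷ 0.218053 = CNY 31,185.08
CNY 31,185.08 × 3.03875 = ZAR 94,763.66

ZAR 94,763.66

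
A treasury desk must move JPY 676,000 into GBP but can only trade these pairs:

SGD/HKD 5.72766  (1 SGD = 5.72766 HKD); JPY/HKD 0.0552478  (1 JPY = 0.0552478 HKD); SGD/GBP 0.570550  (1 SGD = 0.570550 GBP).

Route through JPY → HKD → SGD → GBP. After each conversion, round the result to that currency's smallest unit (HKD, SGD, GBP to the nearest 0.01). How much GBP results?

JPY 676,000 × 0.0552478 = HKD 37,347.51
HKD 37,347.51 ÷ 5.72766 = SGD 6,520.55
SGD 6,520.55 × 0.570550 = GBP 3,720.30

GBP 3,720.30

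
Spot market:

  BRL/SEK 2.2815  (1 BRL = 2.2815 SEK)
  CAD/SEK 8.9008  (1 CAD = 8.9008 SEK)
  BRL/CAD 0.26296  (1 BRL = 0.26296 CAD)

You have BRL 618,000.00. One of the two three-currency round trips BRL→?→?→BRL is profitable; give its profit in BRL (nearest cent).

Profitable loop is BRL → CAD → SEK → BRL:
BRL 618,000.00 × 0.26296 = CAD 162,509.28
CAD 162,509.28 × 8.9008 = SEK 1,446,462.60
SEK 1,446,462.60 ÷ 2.2815 = BRL 633,996.32
Profit = BRL 633,996.32 − BRL 618,000.00

Profit: BRL 15,996.32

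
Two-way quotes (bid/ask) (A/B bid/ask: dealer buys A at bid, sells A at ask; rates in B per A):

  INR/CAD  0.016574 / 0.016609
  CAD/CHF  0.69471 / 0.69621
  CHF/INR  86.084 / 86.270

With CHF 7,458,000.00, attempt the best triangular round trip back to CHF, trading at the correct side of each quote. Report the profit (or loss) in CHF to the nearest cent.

Net profit: CHF 18,164.33

Best loop CHF → CAD → INR → CHF:
CHF 7,458,000.00 ÷ 0.69621 (buy CAD at ask) = CAD 10,712,285.09
CAD 10,712,285.09 ÷ 0.016609 (buy INR at ask) = INR 644,968,696.87
INR 644,968,696.87 ÷ 86.270 (buy CHF at ask) = CHF 7,476,164.33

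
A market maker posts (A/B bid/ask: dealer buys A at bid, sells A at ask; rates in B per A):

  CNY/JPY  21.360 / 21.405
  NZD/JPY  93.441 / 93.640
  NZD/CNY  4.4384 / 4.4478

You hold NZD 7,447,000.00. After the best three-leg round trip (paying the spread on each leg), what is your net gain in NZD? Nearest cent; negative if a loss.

Best loop NZD → CNY → JPY → NZD:
NZD 7,447,000.00 × 4.4384 (sell NZD at bid) = CNY 33,052,764.80
CNY 33,052,764.80 × 21.360 (sell CNY at bid) = JPY 706,007,056
JPY 706,007,056 ÷ 93.640 (buy NZD at ask) = NZD 7,539,588.38

Net profit: NZD 92,588.38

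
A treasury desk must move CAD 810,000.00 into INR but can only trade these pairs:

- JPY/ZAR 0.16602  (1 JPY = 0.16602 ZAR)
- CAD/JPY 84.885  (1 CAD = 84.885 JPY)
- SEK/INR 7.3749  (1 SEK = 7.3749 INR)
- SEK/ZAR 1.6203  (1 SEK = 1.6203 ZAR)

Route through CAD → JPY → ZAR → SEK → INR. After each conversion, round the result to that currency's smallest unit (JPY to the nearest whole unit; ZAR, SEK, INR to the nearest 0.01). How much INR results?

CAD 810,000.00 × 84.885 = JPY 68,756,850
JPY 68,756,850 × 0.16602 = ZAR 11,415,012.24
ZAR 11,415,012.24 ÷ 1.6203 = SEK 7,044,999.22
SEK 7,044,999.22 × 7.3749 = INR 51,956,164.75

INR 51,956,164.75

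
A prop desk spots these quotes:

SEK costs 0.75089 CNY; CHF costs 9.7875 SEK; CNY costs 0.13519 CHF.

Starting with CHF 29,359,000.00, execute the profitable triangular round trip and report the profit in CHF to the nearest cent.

Profit: CHF 190,395.12

Profitable loop is CHF → CNY → SEK → CHF:
CHF 29,359,000.00 ÷ 0.13519 = CNY 217,168,429.62
CNY 217,168,429.62 ÷ 0.75089 = SEK 289,214,704.71
SEK 289,214,704.71 ÷ 9.7875 = CHF 29,549,395.12
Profit = CHF 29,549,395.12 − CHF 29,359,000.00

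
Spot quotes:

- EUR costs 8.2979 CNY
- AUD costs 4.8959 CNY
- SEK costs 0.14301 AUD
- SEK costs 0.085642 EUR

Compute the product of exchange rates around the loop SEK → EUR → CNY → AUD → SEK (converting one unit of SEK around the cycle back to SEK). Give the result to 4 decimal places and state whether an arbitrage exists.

Around SEK → EUR → CNY → AUD → SEK: 1 × 0.085642 × 8.2979 ÷ 4.8959 ÷ 0.14301 = 1.014977
Product > 1; profitable direction is SEK → EUR → CNY → AUD → SEK.

1.0150 (arbitrage exists)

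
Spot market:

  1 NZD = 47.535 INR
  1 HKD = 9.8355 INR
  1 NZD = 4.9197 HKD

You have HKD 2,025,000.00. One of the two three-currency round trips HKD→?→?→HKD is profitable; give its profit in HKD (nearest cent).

Profitable loop is HKD → INR → NZD → HKD:
HKD 2,025,000.00 × 9.8355 = INR 19,916,887.50
INR 19,916,887.50 ÷ 47.535 = NZD 418,994.16
NZD 418,994.16 × 4.9197 = HKD 2,061,325.58
Profit = HKD 2,061,325.58 − HKD 2,025,000.00

Profit: HKD 36,325.58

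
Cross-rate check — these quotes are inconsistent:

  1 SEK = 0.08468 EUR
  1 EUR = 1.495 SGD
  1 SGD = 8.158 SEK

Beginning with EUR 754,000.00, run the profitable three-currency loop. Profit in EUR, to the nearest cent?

Profit: EUR 24,712.40

Profitable loop is EUR → SGD → SEK → EUR:
EUR 754,000.00 × 1.495 = SGD 1,127,230.00
SGD 1,127,230.00 × 8.158 = SEK 9,195,942.34
SEK 9,195,942.34 × 0.08468 = EUR 778,712.40
Profit = EUR 778,712.40 − EUR 754,000.00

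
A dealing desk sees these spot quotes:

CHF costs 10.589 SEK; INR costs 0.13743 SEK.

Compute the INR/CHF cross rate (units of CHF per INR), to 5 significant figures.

INR/CHF = 0.012979

1 INR × 0.13743 = 0.13743 SEK
0.13743 SEK ÷ 10.589 = 0.0129786 CHF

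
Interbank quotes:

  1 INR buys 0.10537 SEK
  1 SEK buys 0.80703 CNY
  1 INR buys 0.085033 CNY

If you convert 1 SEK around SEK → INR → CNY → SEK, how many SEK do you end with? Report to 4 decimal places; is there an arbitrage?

Around SEK → INR → CNY → SEK: 1 ÷ 0.10537 × 0.085033 ÷ 0.80703 = 0.999956
Product ≈ 1 (deviation 0.004%, within rounding noise).

1.0000 (no arbitrage)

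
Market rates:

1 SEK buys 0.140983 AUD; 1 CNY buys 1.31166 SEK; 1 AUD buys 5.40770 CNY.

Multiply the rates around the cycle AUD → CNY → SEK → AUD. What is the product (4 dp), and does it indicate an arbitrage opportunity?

Around AUD → CNY → SEK → AUD: 1 × 5.40770 × 1.31166 × 0.140983 = 1.000001
Product ≈ 1 (deviation 0.000%, within rounding noise).

1.0000 (no arbitrage)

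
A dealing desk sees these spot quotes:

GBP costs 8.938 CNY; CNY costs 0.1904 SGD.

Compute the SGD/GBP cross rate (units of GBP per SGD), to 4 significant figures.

SGD/GBP = 0.5876

1 SGD ÷ 0.1904 = 5.2521 CNY
5.2521 CNY ÷ 8.938 = 0.587615 GBP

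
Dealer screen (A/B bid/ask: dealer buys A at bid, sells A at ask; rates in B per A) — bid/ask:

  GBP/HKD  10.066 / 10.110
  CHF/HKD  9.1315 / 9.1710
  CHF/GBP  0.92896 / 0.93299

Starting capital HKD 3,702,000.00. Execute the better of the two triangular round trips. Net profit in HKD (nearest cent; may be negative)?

Best loop HKD → CHF → GBP → HKD:
HKD 3,702,000.00 ÷ 9.1710 (buy CHF at ask) = CHF 403,663.72
CHF 403,663.72 × 0.92896 (sell CHF at bid) = GBP 374,987.45
GBP 374,987.45 × 10.066 (sell GBP at bid) = HKD 3,774,623.69

Net profit: HKD 72,623.69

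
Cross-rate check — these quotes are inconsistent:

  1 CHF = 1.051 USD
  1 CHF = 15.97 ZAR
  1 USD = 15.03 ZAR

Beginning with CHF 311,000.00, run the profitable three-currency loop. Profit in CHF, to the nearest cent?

Profitable loop is CHF → ZAR → USD → CHF:
CHF 311,000.00 × 15.97 = ZAR 4,966,670.00
ZAR 4,966,670.00 ÷ 15.03 = USD 330,450.43
USD 330,450.43 ÷ 1.051 = CHF 314,415.25
Profit = CHF 314,415.25 − CHF 311,000.00

Profit: CHF 3,415.25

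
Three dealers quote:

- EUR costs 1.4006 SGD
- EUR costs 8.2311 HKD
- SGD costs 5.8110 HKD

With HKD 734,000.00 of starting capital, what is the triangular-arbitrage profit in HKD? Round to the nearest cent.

Profit: HKD 8,316.20

Profitable loop is HKD → SGD → EUR → HKD:
HKD 734,000.00 ÷ 5.8110 = SGD 126,312.17
SGD 126,312.17 ÷ 1.4006 = EUR 90,184.33
EUR 90,184.33 × 8.2311 = HKD 742,316.20
Profit = HKD 742,316.20 − HKD 734,000.00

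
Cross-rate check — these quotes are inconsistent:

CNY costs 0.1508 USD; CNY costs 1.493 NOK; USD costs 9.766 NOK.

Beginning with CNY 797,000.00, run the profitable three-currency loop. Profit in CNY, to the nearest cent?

Profit: CNY 10,978.99

Profitable loop is CNY → NOK → USD → CNY:
CNY 797,000.00 × 1.493 = NOK 1,189,921.00
NOK 1,189,921.00 ÷ 9.766 = USD 121,843.23
USD 121,843.23 ÷ 0.1508 = CNY 807,978.99
Profit = CNY 807,978.99 − CNY 797,000.00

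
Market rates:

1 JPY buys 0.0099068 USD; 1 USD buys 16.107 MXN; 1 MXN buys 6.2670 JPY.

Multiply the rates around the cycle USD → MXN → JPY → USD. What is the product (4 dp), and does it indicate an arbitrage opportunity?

Around USD → MXN → JPY → USD: 1 × 16.107 × 6.2670 × 0.0099068 = 1.000018
Product ≈ 1 (deviation 0.002%, within rounding noise).

1.0000 (no arbitrage)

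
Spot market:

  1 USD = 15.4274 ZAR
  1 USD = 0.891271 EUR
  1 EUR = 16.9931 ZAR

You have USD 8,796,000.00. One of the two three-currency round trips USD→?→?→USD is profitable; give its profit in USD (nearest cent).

Profit: USD 163,743.40

Profitable loop is USD → ZAR → EUR → USD:
USD 8,796,000.00 × 15.4274 = ZAR 135,699,410.40
ZAR 135,699,410.40 ÷ 16.9931 = EUR 7,985,559.46
EUR 7,985,559.46 ÷ 0.891271 = USD 8,959,743.40
Profit = USD 8,959,743.40 − USD 8,796,000.00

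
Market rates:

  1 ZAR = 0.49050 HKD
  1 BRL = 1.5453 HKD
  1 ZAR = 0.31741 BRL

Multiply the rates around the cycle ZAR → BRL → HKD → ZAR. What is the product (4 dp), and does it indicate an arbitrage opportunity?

Around ZAR → BRL → HKD → ZAR: 1 × 0.31741 × 1.5453 ÷ 0.49050 = 0.999987
Product ≈ 1 (deviation 0.001%, within rounding noise).

1.0000 (no arbitrage)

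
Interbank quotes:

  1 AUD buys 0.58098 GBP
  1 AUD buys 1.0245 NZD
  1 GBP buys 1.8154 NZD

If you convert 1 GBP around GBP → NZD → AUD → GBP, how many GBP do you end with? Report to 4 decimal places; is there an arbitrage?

Around GBP → NZD → AUD → GBP: 1 × 1.8154 ÷ 1.0245 × 0.58098 = 1.029489
Product > 1; profitable direction is GBP → NZD → AUD → GBP.

1.0295 (arbitrage exists)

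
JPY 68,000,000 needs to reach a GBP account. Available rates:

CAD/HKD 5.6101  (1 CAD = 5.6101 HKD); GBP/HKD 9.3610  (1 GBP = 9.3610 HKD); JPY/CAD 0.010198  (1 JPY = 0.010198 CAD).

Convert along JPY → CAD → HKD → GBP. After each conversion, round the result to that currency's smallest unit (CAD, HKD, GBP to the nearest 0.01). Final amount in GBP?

GBP 415,596.88

JPY 68,000,000 × 0.010198 = CAD 693,464.00
CAD 693,464.00 × 5.6101 = HKD 3,890,402.39
HKD 3,890,402.39 ÷ 9.3610 = GBP 415,596.88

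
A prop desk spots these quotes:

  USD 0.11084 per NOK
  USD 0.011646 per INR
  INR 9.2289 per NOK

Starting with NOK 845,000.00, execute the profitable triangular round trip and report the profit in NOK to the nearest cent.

Profit: NOK 26,417.95

Profitable loop is NOK → USD → INR → NOK:
NOK 845,000.00 × 0.11084 = USD 93,659.80
USD 93,659.80 ÷ 0.011646 = INR 8,042,229.09
INR 8,042,229.09 ÷ 9.2289 = NOK 871,417.95
Profit = NOK 871,417.95 − NOK 845,000.00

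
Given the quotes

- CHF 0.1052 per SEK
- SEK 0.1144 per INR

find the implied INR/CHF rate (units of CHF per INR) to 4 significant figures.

INR/CHF = 0.01203

1 INR × 0.1144 = 0.1144 SEK
0.1144 SEK × 0.1052 = 0.0120349 CHF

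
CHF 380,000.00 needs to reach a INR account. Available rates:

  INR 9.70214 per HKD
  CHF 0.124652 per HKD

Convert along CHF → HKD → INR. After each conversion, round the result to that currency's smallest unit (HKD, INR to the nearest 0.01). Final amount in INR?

INR 29,576,847.57

CHF 380,000.00 ÷ 0.124652 = HKD 3,048,486.99
HKD 3,048,486.99 × 9.70214 = INR 29,576,847.57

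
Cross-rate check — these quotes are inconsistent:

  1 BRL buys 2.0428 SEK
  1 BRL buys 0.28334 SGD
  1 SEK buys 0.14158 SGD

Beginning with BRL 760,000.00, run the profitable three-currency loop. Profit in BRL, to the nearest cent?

Profitable loop is BRL → SEK → SGD → BRL:
BRL 760,000.00 × 2.0428 = SEK 1,552,528.00
SEK 1,552,528.00 × 0.14158 = SGD 219,806.91
SGD 219,806.91 ÷ 0.28334 = BRL 775,770.86
Profit = BRL 775,770.86 − BRL 760,000.00

Profit: BRL 15,770.86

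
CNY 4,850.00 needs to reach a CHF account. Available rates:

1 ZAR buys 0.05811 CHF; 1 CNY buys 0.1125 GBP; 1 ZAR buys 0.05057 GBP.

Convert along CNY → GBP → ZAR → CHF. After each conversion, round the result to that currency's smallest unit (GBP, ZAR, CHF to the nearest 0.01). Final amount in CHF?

CNY 4,850.00 × 0.1125 = GBP 545.62
GBP 545.62 ÷ 0.05057 = ZAR 10,789.40
ZAR 10,789.40 × 0.05811 = CHF 626.97

CHF 626.97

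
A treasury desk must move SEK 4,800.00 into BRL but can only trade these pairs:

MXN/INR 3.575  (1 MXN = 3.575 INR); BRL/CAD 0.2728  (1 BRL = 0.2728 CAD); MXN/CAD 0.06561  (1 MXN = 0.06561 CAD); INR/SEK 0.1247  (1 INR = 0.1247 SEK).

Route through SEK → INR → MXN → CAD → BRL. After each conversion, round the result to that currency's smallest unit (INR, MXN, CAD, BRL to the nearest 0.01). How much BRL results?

SEK 4,800.00 ÷ 0.1247 = INR 38,492.38
INR 38,492.38 ÷ 3.575 = MXN 10,767.10
MXN 10,767.10 × 0.06561 = CAD 706.43
CAD 706.43 ÷ 0.2728 = BRL 2,589.55

BRL 2,589.55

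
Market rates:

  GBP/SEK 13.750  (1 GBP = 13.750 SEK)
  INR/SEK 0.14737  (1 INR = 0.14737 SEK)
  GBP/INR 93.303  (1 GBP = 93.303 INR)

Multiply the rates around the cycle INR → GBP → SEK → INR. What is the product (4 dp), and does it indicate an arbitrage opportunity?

Around INR → GBP → SEK → INR: 1 ÷ 93.303 × 13.750 ÷ 0.14737 = 0.999995
Product ≈ 1 (deviation 0.000%, within rounding noise).

1.0000 (no arbitrage)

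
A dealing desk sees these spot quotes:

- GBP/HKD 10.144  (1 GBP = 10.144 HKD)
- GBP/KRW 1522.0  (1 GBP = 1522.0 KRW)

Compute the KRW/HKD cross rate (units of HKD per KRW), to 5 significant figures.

1 KRW ÷ 1522.0 = 0.00065703 GBP
0.00065703 GBP × 10.144 = 0.00666491 HKD

KRW/HKD = 0.0066649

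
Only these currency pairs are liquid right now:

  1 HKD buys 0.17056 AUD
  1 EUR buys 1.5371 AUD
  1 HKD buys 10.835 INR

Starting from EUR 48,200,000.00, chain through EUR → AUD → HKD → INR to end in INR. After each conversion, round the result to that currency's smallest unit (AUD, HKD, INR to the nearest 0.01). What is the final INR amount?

EUR 48,200,000.00 × 1.5371 = AUD 74,088,220.00
AUD 74,088,220.00 ÷ 0.17056 = HKD 434,382,152.91
HKD 434,382,152.91 × 10.835 = INR 4,706,530,626.78

INR 4,706,530,626.78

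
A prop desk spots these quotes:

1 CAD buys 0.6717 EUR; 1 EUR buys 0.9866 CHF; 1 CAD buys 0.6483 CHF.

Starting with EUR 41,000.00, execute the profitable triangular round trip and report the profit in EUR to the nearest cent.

Profitable loop is EUR → CHF → CAD → EUR:
EUR 41,000.00 × 0.9866 = CHF 40,450.60
CHF 40,450.60 ÷ 0.6483 = CAD 62,394.88
CAD 62,394.88 × 0.6717 = EUR 41,910.64
Profit = EUR 41,910.64 − EUR 41,000.00

Profit: EUR 910.64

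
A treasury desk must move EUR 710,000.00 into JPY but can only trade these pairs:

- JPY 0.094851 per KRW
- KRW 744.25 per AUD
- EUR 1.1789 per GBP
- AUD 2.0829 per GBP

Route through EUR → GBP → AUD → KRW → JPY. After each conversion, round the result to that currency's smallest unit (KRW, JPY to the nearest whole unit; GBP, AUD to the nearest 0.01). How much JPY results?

JPY 88,554,484

EUR 710,000.00 ÷ 1.1789 = GBP 602,256.34
GBP 602,256.34 × 2.0829 = AUD 1,254,439.73
AUD 1,254,439.73 × 744.25 = KRW 933,616,769
KRW 933,616,769 × 0.094851 = JPY 88,554,484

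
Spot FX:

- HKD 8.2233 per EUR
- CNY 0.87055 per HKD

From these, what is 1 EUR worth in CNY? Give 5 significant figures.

1 EUR × 8.2233 = 8.2233 HKD
8.2233 HKD × 0.87055 = 7.15879 CNY

EUR/CNY = 7.1588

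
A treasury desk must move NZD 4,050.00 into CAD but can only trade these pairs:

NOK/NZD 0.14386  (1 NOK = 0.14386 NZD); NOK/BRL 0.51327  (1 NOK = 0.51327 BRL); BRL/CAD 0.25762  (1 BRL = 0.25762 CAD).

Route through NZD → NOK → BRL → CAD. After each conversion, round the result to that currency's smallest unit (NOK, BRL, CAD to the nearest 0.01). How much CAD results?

CAD 3,722.55

NZD 4,050.00 ÷ 0.14386 = NOK 28,152.37
NOK 28,152.37 × 0.51327 = BRL 14,449.77
BRL 14,449.77 × 0.25762 = CAD 3,722.55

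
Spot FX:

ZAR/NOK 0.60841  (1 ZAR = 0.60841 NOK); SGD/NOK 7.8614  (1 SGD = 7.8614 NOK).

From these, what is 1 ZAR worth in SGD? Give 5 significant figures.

1 ZAR × 0.60841 = 0.60841 NOK
0.60841 NOK ÷ 7.8614 = 0.0773921 SGD

ZAR/SGD = 0.077392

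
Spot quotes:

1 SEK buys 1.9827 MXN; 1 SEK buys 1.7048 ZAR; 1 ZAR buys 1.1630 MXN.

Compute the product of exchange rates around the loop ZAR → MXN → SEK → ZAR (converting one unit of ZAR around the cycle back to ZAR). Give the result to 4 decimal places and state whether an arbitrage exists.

Around ZAR → MXN → SEK → ZAR: 1 × 1.1630 ÷ 1.9827 × 1.7048 = 0.999991
Product ≈ 1 (deviation 0.001%, within rounding noise).

1.0000 (no arbitrage)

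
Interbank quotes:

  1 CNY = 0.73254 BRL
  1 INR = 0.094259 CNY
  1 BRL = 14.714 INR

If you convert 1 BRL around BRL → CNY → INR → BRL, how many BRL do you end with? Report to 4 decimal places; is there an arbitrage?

Around BRL → CNY → INR → BRL: 1 ÷ 0.73254 ÷ 0.094259 ÷ 14.714 = 0.984272
Product < 1; profitable direction is BRL → INR → CNY → BRL.

0.9843 (arbitrage exists)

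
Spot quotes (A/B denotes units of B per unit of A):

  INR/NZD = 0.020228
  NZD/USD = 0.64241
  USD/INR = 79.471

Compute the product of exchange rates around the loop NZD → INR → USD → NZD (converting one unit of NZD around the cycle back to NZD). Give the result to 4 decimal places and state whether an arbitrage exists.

0.9683 (arbitrage exists)

Around NZD → INR → USD → NZD: 1 ÷ 0.020228 ÷ 79.471 ÷ 0.64241 = 0.968336
Product < 1; profitable direction is NZD → USD → INR → NZD.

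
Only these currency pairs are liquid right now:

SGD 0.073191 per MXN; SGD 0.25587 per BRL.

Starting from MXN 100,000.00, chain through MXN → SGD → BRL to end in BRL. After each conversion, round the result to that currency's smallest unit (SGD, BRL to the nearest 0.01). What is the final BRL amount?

MXN 100,000.00 × 0.073191 = SGD 7,319.10
SGD 7,319.10 ÷ 0.25587 = BRL 28,604.76

BRL 28,604.76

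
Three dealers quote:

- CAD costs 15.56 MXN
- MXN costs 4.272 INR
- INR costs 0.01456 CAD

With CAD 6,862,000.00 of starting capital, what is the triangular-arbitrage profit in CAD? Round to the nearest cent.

Profitable loop is CAD → INR → MXN → CAD:
CAD 6,862,000.00 ÷ 0.01456 = INR 471,291,208.79
INR 471,291,208.79 ÷ 4.272 = MXN 110,320,975.84
MXN 110,320,975.84 ÷ 15.56 = CAD 7,090,037.01
Profit = CAD 7,090,037.01 − CAD 6,862,000.00

Profit: CAD 228,037.01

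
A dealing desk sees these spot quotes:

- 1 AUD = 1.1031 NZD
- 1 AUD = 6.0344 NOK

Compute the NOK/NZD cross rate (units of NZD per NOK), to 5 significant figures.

NOK/NZD = 0.18280

1 NOK ÷ 6.0344 = 0.165717 AUD
0.165717 AUD × 1.1031 = 0.182802 NZD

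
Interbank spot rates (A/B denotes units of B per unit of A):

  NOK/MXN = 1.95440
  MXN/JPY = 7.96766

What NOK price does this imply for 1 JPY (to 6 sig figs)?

JPY/NOK = 0.0642178

1 JPY ÷ 7.96766 = 0.125507 MXN
0.125507 MXN ÷ 1.95440 = 0.0642178 NOK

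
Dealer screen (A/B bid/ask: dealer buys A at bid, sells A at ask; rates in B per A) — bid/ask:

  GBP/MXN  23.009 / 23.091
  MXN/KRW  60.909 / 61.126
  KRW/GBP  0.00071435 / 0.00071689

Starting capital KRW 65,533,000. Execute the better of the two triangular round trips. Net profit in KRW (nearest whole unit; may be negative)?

Best loop KRW → GBP → MXN → KRW:
KRW 65,533,000 × 0.00071435 (sell KRW at bid) = GBP 46,813.50
GBP 46,813.50 × 23.009 (sell GBP at bid) = MXN 1,077,131.79
MXN 1,077,131.79 × 60.909 (sell MXN at bid) = KRW 65,607,020

Net profit: KRW 74,020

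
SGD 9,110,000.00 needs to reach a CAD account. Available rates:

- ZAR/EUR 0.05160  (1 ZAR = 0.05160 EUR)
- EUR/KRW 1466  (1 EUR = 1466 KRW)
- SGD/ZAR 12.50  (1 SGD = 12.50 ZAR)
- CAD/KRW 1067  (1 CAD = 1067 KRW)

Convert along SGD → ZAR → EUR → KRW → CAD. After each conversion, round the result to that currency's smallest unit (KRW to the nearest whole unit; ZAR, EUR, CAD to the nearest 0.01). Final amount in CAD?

CAD 8,073,235.90

SGD 9,110,000.00 × 12.50 = ZAR 113,875,000.00
ZAR 113,875,000.00 × 0.05160 = EUR 5,875,950.00
EUR 5,875,950.00 × 1466 = KRW 8,614,142,700
KRW 8,614,142,700 ÷ 1067 = CAD 8,073,235.90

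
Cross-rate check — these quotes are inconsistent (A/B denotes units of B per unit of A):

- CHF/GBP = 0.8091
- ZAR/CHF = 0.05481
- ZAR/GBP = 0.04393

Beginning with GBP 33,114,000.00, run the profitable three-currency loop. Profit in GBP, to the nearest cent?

Profit: GBP 314,157.86

Profitable loop is GBP → ZAR → CHF → GBP:
GBP 33,114,000.00 ÷ 0.04393 = ZAR 753,790,120.65
ZAR 753,790,120.65 × 0.05481 = CHF 41,315,236.51
CHF 41,315,236.51 × 0.8091 = GBP 33,428,157.86
Profit = GBP 33,428,157.86 − GBP 33,114,000.00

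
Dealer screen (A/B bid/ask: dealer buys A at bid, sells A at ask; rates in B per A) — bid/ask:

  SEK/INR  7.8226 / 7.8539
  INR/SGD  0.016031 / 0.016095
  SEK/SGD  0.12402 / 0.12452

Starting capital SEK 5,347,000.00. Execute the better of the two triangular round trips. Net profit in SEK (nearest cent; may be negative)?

Net profit: SEK 37,964.07

Best loop SEK → INR → SGD → SEK:
SEK 5,347,000.00 × 7.8226 (sell SEK at bid) = INR 41,827,442.20
INR 41,827,442.20 × 0.016031 (sell INR at bid) = SGD 670,535.73
SGD 670,535.73 ÷ 0.12452 (buy SEK at ask) = SEK 5,384,964.07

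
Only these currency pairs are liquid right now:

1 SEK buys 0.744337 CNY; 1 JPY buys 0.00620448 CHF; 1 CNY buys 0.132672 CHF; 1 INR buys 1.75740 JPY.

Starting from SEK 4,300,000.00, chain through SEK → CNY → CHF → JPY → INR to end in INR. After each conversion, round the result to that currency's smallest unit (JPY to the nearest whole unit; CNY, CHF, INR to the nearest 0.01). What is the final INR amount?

INR 38,944,069.65

SEK 4,300,000.00 × 0.744337 = CNY 3,200,649.10
CNY 3,200,649.10 × 0.132672 = CHF 424,636.52
CHF 424,636.52 ÷ 0.00620448 = JPY 68,440,308
JPY 68,440,308 ÷ 1.75740 = INR 38,944,069.65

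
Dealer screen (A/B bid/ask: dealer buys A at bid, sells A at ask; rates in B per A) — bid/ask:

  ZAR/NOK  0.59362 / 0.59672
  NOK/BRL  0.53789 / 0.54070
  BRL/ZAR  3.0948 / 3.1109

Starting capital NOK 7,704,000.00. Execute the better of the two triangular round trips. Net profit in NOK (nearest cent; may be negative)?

Net result: NOK -28,560.38 (no profitable arbitrage after spreads)

Best loop NOK → ZAR → BRL → NOK:
NOK 7,704,000.00 ÷ 0.59672 (buy ZAR at ask) = ZAR 12,910,577.83
ZAR 12,910,577.83 ÷ 3.1109 (buy BRL at ask) = BRL 4,150,110.20
BRL 4,150,110.20 ÷ 0.54070 (buy NOK at ask) = NOK 7,675,439.62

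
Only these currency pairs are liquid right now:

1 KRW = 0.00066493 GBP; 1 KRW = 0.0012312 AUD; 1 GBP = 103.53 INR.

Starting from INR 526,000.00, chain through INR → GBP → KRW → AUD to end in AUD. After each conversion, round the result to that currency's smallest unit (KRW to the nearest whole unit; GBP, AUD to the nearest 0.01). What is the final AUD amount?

AUD 9,407.45

INR 526,000.00 ÷ 103.53 = GBP 5,080.65
GBP 5,080.65 ÷ 0.00066493 = KRW 7,640,879
KRW 7,640,879 × 0.0012312 = AUD 9,407.45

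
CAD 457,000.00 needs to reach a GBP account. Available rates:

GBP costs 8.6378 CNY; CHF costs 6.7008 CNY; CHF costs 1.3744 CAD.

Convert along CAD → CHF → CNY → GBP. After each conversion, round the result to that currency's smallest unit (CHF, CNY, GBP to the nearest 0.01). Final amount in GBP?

CAD 457,000.00 ÷ 1.3744 = CHF 332,508.73
CHF 332,508.73 × 6.7008 = CNY 2,228,074.50
CNY 2,228,074.50 ÷ 8.6378 = GBP 257,944.67

GBP 257,944.67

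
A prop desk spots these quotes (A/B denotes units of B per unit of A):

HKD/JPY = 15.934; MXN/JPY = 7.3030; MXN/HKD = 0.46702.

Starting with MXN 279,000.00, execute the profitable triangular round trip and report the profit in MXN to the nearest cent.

Profit: MXN 5,291.05

Profitable loop is MXN → HKD → JPY → MXN:
MXN 279,000.00 × 0.46702 = HKD 130,298.58
HKD 130,298.58 × 15.934 = JPY 2,076,178
JPY 2,076,178 ÷ 7.3030 = MXN 284,291.05
Profit = MXN 284,291.05 − MXN 279,000.00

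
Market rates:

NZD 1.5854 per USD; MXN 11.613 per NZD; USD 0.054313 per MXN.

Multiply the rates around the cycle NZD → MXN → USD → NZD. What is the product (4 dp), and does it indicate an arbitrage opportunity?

Around NZD → MXN → USD → NZD: 1 × 11.613 × 0.054313 × 1.5854 = 0.999970
Product ≈ 1 (deviation 0.003%, within rounding noise).

1.0000 (no arbitrage)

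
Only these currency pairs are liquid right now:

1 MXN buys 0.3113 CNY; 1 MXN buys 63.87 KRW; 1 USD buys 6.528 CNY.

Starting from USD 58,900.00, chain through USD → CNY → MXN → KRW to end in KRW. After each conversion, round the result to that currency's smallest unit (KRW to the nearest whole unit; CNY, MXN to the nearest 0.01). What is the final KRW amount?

USD 58,900.00 × 6.528 = CNY 384,499.20
CNY 384,499.20 ÷ 0.3113 = MXN 1,235,140.38
MXN 1,235,140.38 × 63.87 = KRW 78,888,416

KRW 78,888,416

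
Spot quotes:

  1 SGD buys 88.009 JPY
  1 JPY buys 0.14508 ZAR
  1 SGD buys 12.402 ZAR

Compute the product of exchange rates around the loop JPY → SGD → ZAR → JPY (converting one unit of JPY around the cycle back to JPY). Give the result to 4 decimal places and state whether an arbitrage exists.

Around JPY → SGD → ZAR → JPY: 1 ÷ 88.009 × 12.402 ÷ 0.14508 = 0.971308
Product < 1; profitable direction is JPY → ZAR → SGD → JPY.

0.9713 (arbitrage exists)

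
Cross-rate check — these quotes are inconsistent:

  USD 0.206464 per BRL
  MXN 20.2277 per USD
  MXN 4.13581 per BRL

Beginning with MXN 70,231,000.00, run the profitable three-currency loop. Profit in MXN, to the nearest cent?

Profit: MXN 687,430.27

Profitable loop is MXN → BRL → USD → MXN:
MXN 70,231,000.00 ÷ 4.13581 = BRL 16,981,195.94
BRL 16,981,195.94 × 0.206464 = USD 3,506,005.64
USD 3,506,005.64 × 20.2277 = MXN 70,918,430.27
Profit = MXN 70,918,430.27 − MXN 70,231,000.00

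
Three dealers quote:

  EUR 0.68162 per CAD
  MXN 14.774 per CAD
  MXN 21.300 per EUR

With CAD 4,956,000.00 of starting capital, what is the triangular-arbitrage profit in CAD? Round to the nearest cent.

Profit: CAD 87,214.78

Profitable loop is CAD → MXN → EUR → CAD:
CAD 4,956,000.00 × 14.774 = MXN 73,219,944.00
MXN 73,219,944.00 ÷ 21.300 = EUR 3,437,556.06
EUR 3,437,556.06 ÷ 0.68162 = CAD 5,043,214.78
Profit = CAD 5,043,214.78 − CAD 4,956,000.00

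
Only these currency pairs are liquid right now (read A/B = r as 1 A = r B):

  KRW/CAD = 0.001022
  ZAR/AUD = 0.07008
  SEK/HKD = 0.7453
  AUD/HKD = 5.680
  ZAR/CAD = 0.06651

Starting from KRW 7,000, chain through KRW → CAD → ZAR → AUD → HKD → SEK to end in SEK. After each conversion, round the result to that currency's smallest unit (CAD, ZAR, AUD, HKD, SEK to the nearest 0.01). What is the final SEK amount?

SEK 57.39

KRW 7,000 × 0.001022 = CAD 7.15
CAD 7.15 ÷ 0.06651 = ZAR 107.50
ZAR 107.50 × 0.07008 = AUD 7.53
AUD 7.53 × 5.680 = HKD 42.77
HKD 42.77 ÷ 0.7453 = SEK 57.39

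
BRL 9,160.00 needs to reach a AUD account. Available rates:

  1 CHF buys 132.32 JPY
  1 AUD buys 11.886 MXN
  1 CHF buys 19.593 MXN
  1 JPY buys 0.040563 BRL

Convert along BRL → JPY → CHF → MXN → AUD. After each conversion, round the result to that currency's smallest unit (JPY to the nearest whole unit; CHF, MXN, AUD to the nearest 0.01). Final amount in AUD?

AUD 2,813.24

BRL 9,160.00 ÷ 0.040563 = JPY 225,822
JPY 225,822 ÷ 132.32 = CHF 1,706.64
CHF 1,706.64 × 19.593 = MXN 33,438.20
MXN 33,438.20 ÷ 11.886 = AUD 2,813.24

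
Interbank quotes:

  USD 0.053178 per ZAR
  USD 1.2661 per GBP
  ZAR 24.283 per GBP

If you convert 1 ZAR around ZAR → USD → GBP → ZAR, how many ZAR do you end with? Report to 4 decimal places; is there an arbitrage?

1.0199 (arbitrage exists)

Around ZAR → USD → GBP → ZAR: 1 × 0.053178 ÷ 1.2661 × 24.283 = 1.019921
Product > 1; profitable direction is ZAR → USD → GBP → ZAR.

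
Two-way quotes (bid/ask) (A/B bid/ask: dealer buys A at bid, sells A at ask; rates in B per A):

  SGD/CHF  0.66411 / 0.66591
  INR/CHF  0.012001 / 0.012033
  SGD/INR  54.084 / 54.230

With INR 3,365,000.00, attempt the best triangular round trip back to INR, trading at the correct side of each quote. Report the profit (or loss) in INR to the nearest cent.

Net profit: INR 59,613.52

Best loop INR → SGD → CHF → INR:
INR 3,365,000.00 ÷ 54.230 (buy SGD at ask) = SGD 62,050.53
SGD 62,050.53 × 0.66411 (sell SGD at bid) = CHF 41,208.37
CHF 41,208.37 ÷ 0.012033 (buy INR at ask) = INR 3,424,613.52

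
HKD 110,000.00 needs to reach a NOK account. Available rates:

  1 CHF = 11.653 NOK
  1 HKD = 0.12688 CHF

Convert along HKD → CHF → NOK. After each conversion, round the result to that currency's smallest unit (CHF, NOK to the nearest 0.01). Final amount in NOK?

NOK 162,638.59

HKD 110,000.00 × 0.12688 = CHF 13,956.80
CHF 13,956.80 × 11.653 = NOK 162,638.59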